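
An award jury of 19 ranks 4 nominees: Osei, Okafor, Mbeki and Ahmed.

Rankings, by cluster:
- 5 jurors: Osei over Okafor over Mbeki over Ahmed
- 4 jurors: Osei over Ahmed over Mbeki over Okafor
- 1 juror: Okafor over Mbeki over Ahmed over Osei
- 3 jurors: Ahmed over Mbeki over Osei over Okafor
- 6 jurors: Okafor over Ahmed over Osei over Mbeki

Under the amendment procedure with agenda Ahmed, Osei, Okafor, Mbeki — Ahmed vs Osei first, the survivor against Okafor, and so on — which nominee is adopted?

Okafor

Round 1: Ahmed vs Osei — 10–9, Ahmed advances.
Round 2: Ahmed vs Okafor — 7–12, Okafor advances.
Round 3: Okafor vs Mbeki — 12–7, Okafor advances.
Okafor survives the agenda.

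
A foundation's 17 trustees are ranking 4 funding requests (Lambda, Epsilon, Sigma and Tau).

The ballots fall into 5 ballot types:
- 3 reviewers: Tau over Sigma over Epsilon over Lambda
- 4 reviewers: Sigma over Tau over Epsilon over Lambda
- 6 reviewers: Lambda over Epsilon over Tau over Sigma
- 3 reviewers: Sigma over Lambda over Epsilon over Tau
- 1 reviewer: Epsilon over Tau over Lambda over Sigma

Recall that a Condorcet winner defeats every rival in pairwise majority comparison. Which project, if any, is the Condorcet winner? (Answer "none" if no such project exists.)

Check each pair by majority over 17 ballots:
Lambda vs Epsilon: Lambda is ranked higher on 6+3 = 9 ballots, Epsilon on 8. Lambda wins 9–8.
Lambda vs Sigma: Lambda is ranked higher on 6+1 = 7 ballots, Sigma on 10. Sigma wins 10–7.
Lambda vs Tau: Lambda is ranked higher on 6+3 = 9 ballots, Tau on 8. Lambda wins 9–8.
Epsilon vs Sigma: 6+1 = 7 for Epsilon, 10 for Sigma — Sigma by 10–7.
Epsilon vs Tau: 6+3+1 = 10 for Epsilon, 7 for Tau — Epsilon by 10–7.
Sigma vs Tau: Sigma preferred on 4+3 = 7 ballots; Tau wins 10–7.
Each project drops at least one matchup (Lambda loses to Sigma; Epsilon loses to Lambda; Sigma loses to Tau; Tau loses to Lambda); the cycle Lambda beats Tau beats Sigma beats Lambda rules out a Condorcet winner.

none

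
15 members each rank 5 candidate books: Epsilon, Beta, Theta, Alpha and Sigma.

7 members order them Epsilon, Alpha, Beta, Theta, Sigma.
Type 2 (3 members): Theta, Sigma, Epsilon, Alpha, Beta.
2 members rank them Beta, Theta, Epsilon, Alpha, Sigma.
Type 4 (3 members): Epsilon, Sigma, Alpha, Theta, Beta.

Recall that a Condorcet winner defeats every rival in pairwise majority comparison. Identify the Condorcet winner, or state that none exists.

Check each pair by majority over 15 ballots:
Epsilon vs Beta: Epsilon wins 13–2.
Epsilon vs Theta: Epsilon, 10–5.
Epsilon vs Alpha: Epsilon, 15–0.
Epsilon–Sigma: Epsilon 12–3.
Beta–Theta: Beta 9–6.
Beta vs Alpha: Alpha, 13–2.
Beta vs Sigma: Beta, 9–6.
Theta vs Alpha: Alpha wins 10–5.
Theta vs Sigma: Theta wins 12–3.
Alpha vs Sigma: Alpha wins 9–6.
Epsilon beats each of Beta, Theta, Alpha, Sigma — Epsilon is the Condorcet winner.

Epsilon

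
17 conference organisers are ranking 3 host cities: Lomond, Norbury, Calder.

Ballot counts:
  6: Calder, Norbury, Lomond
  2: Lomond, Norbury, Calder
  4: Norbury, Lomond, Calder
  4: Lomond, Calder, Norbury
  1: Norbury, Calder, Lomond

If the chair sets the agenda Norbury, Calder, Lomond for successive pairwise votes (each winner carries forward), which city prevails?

Lomond

Round 1: Norbury vs Calder — 7–10, Calder advances.
Round 2: Calder vs Lomond — 7–10, Lomond advances.
Lomond survives the agenda.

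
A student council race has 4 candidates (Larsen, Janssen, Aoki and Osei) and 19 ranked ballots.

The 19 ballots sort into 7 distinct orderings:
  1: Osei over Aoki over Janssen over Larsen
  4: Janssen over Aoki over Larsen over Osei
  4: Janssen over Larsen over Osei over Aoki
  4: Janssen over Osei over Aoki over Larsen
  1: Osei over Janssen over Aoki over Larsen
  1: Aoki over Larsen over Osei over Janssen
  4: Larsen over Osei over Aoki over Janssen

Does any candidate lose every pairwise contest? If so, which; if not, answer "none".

Head-to-head results (19 voters):
Larsen vs Janssen: 5 to 14, Janssen.
Larsen vs Aoki: 8 to 11, Aoki.
Larsen vs Osei: Larsen preferred on 4+4+1+4 = 13 ballots; Larsen wins 13–6.
Janssen vs Aoki: 4+4+4+1 = 13 for Janssen, 6 for Aoki — Janssen by 13–6.
Janssen–Osei: Janssen 12–7.
Aoki vs Osei: Osei, 14–5.
Each candidate has at least one pairwise win (Larsen beats Osei; Janssen beats Larsen; Aoki beats Larsen; Osei beats Aoki) — no Condorcet loser.

none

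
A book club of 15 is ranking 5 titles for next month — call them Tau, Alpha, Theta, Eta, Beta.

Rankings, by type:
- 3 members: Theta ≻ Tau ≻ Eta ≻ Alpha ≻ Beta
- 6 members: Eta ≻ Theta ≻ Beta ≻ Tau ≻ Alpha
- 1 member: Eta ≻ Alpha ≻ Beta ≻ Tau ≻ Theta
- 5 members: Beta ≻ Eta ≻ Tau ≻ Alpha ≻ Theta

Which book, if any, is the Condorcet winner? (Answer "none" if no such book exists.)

Head-to-head results (15 members):
Tau–Alpha: Tau 14–1.
Tau vs Theta: Theta wins 9–6.
Tau vs Eta: Eta wins 12–3.
Tau vs Beta: Beta wins 12–3.
Alpha vs Theta: Theta, 9–6.
Alpha vs Eta: Alpha preferred on 0 ballots; Eta wins 15–0.
Alpha vs Beta: Alpha is ranked higher on 3+1 = 4 ballots, Beta on 11. Beta wins 11–4.
Theta vs Eta: Theta preferred on 3 ballots; Eta wins 12–3.
Theta vs Beta: Theta wins 9–6.
Eta–Beta: Eta 10–5.
Eta beats each of Tau, Alpha, Theta, Beta — Eta is the Condorcet winner.

Eta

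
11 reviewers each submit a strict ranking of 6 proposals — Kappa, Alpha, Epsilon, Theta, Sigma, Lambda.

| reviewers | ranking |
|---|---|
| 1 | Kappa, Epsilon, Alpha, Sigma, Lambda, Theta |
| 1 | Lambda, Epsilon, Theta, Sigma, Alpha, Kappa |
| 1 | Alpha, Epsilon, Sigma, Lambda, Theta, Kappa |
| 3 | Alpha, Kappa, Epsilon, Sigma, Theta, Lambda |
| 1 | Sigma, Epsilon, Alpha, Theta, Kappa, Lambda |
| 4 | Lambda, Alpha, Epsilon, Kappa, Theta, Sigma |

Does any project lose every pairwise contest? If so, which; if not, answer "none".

Pairwise majorities:
Kappa vs Alpha: 1 to 10, Alpha.
Kappa vs Epsilon: 4 to 7, Epsilon.
Kappa vs Theta: Kappa, 8–3.
Kappa vs Sigma: Kappa preferred on 1+3+4 = 8 ballots; Kappa wins 8–3.
Kappa vs Lambda: 1+3+1 = 5 for Kappa, 6 for Lambda — Lambda by 6–5.
Alpha vs Epsilon: Alpha preferred on 1+3+4 = 8 ballots; Alpha wins 8–3.
Alpha vs Theta: 1+1+3+1+4 = 10 for Alpha, 1 for Theta — Alpha by 10–1.
Alpha vs Sigma: Alpha preferred on 1+1+3+4 = 9 ballots; Alpha wins 9–2.
Alpha vs Lambda: Alpha wins 6–5.
Epsilon vs Theta: Epsilon preferred on 1+1+1+3+1+4 = 11 ballots; Epsilon wins 11–0.
Epsilon vs Sigma: Epsilon wins 10–1.
Epsilon vs Lambda: Epsilon wins 6–5.
Theta vs Sigma: Theta is ranked higher on 1+4 = 5 ballots, Sigma on 6. Sigma wins 6–5.
Theta vs Lambda: Lambda wins 7–4.
Sigma vs Lambda: 1+1+3+1 = 6 for Sigma, 5 for Lambda — Sigma by 6–5.
Only Theta has no wins; Theta is the Condorcet loser.

Theta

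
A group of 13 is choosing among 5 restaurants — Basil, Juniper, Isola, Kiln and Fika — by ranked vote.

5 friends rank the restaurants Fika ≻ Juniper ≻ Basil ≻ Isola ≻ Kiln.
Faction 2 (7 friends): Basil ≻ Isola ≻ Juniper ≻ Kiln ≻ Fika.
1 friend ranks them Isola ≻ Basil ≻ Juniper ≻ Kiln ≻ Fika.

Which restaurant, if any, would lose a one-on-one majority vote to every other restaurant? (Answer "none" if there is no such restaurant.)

Pairwise majorities:
Basil–Juniper: Basil 8–5.
Basil vs Isola: 12 to 1, Basil.
Basil vs Kiln: Basil preferred on 5+7+1 = 13 ballots; Basil wins 13–0.
Basil vs Fika: Basil wins 8–5.
Juniper vs Isola: Isola, 8–5.
Juniper vs Kiln: 5+7+1 = 13 for Juniper, 0 for Kiln — Juniper by 13–0.
Juniper vs Fika: Juniper, 8–5.
Isola–Kiln: Isola 13–0.
Isola vs Fika: Isola, 8–5.
Kiln vs Fika: Kiln wins 8–5.
Fika loses to every other restaurant — it is the Condorcet loser.

Fika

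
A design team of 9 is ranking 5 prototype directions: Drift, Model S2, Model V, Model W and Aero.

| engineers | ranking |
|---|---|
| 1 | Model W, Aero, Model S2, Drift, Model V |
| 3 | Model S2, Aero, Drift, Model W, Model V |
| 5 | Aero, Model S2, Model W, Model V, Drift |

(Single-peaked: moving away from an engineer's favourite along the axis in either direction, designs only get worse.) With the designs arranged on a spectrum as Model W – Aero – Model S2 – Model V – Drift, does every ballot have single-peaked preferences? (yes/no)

Axis positions: Model W=1, Aero=2, Model S2=3, Model V=4, Drift=5.
Bloc 1: ranking walks positions 1-2-3-5-4; Drift is ranked above Model V even though Model V lies between Drift and the peak Model W on the axis — preferences dip and rise again. Not single-peaked.
Bloc 2: ranking walks positions 3-2-5-1-4; Drift is ranked above Model V even though Model V lies between Drift and the peak Model S2 on the axis — preferences dip and rise again. Not single-peaked.
Bloc 3 (peak Aero at position 2): ranking walks positions 2-3-1-4-5, expanding outward from the peak — single-peaked.
Bloc 1 violates single-peakedness, so the profile is not single-peaked on this axis.

no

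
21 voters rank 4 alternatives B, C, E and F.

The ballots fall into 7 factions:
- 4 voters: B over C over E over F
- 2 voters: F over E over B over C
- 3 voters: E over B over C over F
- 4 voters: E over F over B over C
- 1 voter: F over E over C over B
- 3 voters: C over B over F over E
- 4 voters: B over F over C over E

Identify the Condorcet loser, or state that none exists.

none

Head-to-head results (21 voters):
B–C: B 17–4.
B vs E: 11 to 10, B.
B vs F: B, 14–7.
C vs E: C wins 11–10.
C–F: F 11–10.
E–F: E 11–10.
No alternative is winless: B beats C; C beats E; E beats F; F beats C. There is no Condorcet loser.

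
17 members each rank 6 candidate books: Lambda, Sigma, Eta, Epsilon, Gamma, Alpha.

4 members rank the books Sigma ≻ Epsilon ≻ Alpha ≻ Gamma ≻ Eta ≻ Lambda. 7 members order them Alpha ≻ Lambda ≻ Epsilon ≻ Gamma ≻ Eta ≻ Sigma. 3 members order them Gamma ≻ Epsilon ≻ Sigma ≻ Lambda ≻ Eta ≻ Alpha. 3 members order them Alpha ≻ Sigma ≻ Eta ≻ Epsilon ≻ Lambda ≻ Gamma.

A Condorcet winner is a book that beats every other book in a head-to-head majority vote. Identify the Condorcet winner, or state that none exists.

Head-to-head results (17 members):
Lambda vs Sigma: 7 for Lambda, 10 for Sigma — Sigma by 10–7.
Lambda vs Eta: Lambda preferred on 7+3 = 10 ballots; Lambda wins 10–7.
Lambda vs Epsilon: Lambda preferred on 7 ballots; Epsilon wins 10–7.
Lambda vs Gamma: 10 to 7, Lambda.
Lambda vs Alpha: 3 for Lambda, 14 for Alpha — Alpha by 14–3.
Sigma vs Eta: Sigma preferred on 4+3+3 = 10 ballots; Sigma wins 10–7.
Sigma vs Epsilon: 7 to 10, Epsilon.
Sigma vs Gamma: Sigma is ranked higher on 4+3 = 7 ballots, Gamma on 10. Gamma wins 10–7.
Sigma vs Alpha: 4+3 = 7 for Sigma, 10 for Alpha — Alpha by 10–7.
Eta vs Epsilon: Eta preferred on 3 ballots; Epsilon wins 14–3.
Eta vs Gamma: 3 to 14, Gamma.
Eta vs Alpha: 3 to 14, Alpha.
Epsilon vs Gamma: Epsilon preferred on 4+7+3 = 14 ballots; Epsilon wins 14–3.
Epsilon vs Alpha: 7 to 10, Alpha.
Gamma vs Alpha: 3 to 14, Alpha.
Alpha beats each of Lambda, Sigma, Eta, Epsilon, Gamma — Alpha is the Condorcet winner.

Alpha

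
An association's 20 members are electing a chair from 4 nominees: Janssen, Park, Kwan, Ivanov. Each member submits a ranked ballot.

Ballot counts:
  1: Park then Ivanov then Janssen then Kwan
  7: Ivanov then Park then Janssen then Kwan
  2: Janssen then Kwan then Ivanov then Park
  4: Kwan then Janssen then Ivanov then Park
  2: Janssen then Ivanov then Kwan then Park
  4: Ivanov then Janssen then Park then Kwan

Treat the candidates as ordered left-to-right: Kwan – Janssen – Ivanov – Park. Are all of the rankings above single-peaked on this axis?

yes

Axis positions: Kwan=1, Janssen=2, Ivanov=3, Park=4.
Group 1 (peak Park at position 4): ranking walks positions 4-3-2-1, expanding outward from the peak — single-peaked.
Group 2 (peak Ivanov at position 3): ranking walks positions 3-4-2-1, expanding outward from the peak — single-peaked.
Group 3 (peak Janssen at position 2): ranking walks positions 2-1-3-4, expanding outward from the peak — single-peaked.
Group 4 (peak Kwan at position 1): ranking walks positions 1-2-3-4, expanding outward from the peak — single-peaked.
Group 5 (peak Janssen at position 2): ranking walks positions 2-3-1-4, expanding outward from the peak — single-peaked.
Group 6 (peak Ivanov at position 3): ranking walks positions 3-2-4-1, expanding outward from the peak — single-peaked.
Every ranking is single-peaked on this axis.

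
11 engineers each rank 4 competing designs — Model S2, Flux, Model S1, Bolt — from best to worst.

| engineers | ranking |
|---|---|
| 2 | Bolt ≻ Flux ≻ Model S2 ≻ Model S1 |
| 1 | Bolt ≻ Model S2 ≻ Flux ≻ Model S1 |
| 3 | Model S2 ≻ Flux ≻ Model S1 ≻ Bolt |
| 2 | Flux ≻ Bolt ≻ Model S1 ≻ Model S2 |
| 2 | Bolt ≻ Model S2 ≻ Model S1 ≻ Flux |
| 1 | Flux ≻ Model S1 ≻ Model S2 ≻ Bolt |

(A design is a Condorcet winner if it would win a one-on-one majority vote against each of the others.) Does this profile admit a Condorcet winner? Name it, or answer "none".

Head-to-head results (11 engineers):
Model S2–Flux: Model S2 6–5.
Model S2 vs Model S1: 2+1+3+2 = 8 for Model S2, 3 for Model S1 — Model S2 by 8–3.
Model S2 vs Bolt: Model S2 preferred on 3+1 = 4 ballots; Bolt wins 7–4.
Flux vs Model S1: Flux preferred on 2+1+3+2+1 = 9 ballots; Flux wins 9–2.
Flux–Bolt: Flux 6–5.
Model S1 vs Bolt: Bolt wins 7–4.
Every design loses at least once (Model S2 loses to Bolt; Flux loses to Model S2; Model S1 loses to Model S2; Bolt loses to Flux). The majority relation contains the cycle Model S2 beats Flux beats Bolt beats Model S2, so there is no Condorcet winner.

none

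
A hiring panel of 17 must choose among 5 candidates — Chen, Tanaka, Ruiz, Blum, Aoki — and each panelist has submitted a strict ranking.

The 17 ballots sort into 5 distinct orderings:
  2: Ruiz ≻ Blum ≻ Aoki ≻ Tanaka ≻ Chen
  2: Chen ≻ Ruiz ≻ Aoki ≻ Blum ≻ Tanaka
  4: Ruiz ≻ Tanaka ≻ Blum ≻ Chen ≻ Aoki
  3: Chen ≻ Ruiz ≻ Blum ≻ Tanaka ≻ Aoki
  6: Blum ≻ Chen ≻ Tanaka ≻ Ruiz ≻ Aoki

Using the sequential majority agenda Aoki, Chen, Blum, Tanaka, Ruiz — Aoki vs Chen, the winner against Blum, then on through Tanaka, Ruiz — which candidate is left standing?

Round 1: Aoki vs Chen — 2–15, Chen advances.
Round 2: Chen vs Blum — 5–12, Blum advances.
Round 3: Blum vs Tanaka — 13–4, Blum advances.
Round 4: Blum vs Ruiz — 6–11, Ruiz advances.
The agenda winner is Ruiz.

Ruiz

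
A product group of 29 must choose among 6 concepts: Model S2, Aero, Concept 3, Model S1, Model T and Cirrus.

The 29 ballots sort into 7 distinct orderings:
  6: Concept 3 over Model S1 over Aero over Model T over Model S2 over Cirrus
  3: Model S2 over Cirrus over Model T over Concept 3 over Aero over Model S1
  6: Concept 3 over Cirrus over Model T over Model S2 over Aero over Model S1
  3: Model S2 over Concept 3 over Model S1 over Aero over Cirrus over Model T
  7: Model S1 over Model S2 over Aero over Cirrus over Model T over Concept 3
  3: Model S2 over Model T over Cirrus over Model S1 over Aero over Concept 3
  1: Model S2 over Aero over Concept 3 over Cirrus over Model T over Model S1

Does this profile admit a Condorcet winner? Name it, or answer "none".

Check each pair by majority over 29 ballots:
Model S2 vs Aero: Model S2 is ranked higher on 3+6+3+7+3+1 = 23 ballots, Aero on 6. Model S2 wins 23–6.
Model S2 vs Concept 3: 3+3+7+3+1 = 17 for Model S2, 12 for Concept 3 — Model S2 by 17–12.
Model S2 vs Model S1: 3+6+3+3+1 = 16 for Model S2, 13 for Model S1 — Model S2 by 16–13.
Model S2 vs Model T: 3+3+7+3+1 = 17 for Model S2, 12 for Model T — Model S2 by 17–12.
Model S2 vs Cirrus: 23 to 6, Model S2.
Aero vs Concept 3: 11 to 18, Concept 3.
Aero vs Model S1: 3+6+1 = 10 for Aero, 19 for Model S1 — Model S1 by 19–10.
Aero vs Model T: Aero is ranked higher on 6+3+7+1 = 17 ballots, Model T on 12. Aero wins 17–12.
Aero vs Cirrus: 6+3+7+1 = 17 for Aero, 12 for Cirrus — Aero by 17–12.
Concept 3 vs Model S1: 6+3+6+3+1 = 19 for Concept 3, 10 for Model S1 — Concept 3 by 19–10.
Concept 3 vs Model T: 16 to 13, Concept 3.
Concept 3 vs Cirrus: Concept 3 preferred on 6+6+3+1 = 16 ballots; Concept 3 wins 16–13.
Model S1 vs Model T: Model S1 preferred on 6+3+7 = 16 ballots; Model S1 wins 16–13.
Model S1 vs Cirrus: Model S1 preferred on 6+3+7 = 16 ballots; Model S1 wins 16–13.
Model T vs Cirrus: Model T preferred on 6+3 = 9 ballots; Cirrus wins 20–9.
Model S2 beats each of Aero, Concept 3, Model S1, Model T, Cirrus — Model S2 is the Condorcet winner.

Model S2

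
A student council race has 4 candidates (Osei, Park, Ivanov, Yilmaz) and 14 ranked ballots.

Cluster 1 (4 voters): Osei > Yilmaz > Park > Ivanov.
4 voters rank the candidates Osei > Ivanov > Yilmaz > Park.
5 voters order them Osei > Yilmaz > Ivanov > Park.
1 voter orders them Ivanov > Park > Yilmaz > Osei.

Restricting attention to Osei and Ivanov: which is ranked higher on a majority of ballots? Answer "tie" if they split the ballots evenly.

Ballots ranking Osei above Ivanov: 4 + 4 + 5 = 13.
Ballots ranking Ivanov above Osei: 14 − 13 = 1.
Osei wins the head-to-head 13–1.

Osei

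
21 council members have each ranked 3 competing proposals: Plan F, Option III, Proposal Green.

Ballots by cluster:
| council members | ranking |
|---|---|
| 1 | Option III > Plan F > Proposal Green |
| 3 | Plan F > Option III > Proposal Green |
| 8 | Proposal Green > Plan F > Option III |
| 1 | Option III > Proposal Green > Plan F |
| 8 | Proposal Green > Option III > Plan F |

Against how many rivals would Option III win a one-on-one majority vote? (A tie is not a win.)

Option III against each rival (21 council members):
Option III vs Plan F: Plan F wins 11–10.
Option III vs Proposal Green: 1+3+1 = 5 for Option III, 16 for Proposal Green — Proposal Green by 16–5.
Option III beats no one; loses to Plan F, Proposal Green — 0 pairwise wins.

0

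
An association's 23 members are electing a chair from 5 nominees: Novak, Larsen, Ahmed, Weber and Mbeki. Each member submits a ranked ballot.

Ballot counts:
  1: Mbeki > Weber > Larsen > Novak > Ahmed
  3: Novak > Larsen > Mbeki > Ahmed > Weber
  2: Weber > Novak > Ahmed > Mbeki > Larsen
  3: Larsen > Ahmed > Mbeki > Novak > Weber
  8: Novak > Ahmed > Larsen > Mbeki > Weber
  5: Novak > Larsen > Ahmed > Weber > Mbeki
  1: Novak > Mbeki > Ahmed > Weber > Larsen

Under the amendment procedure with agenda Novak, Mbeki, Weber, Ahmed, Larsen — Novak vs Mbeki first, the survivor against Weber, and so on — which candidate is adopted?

Round 1: Novak vs Mbeki — 19–4, Novak advances.
Round 2: Novak vs Weber — 20–3, Novak advances.
Round 3: Novak vs Ahmed — 20–3, Novak advances.
Round 4: Novak vs Larsen — 19–4, Novak advances.
Novak survives the agenda.

Novak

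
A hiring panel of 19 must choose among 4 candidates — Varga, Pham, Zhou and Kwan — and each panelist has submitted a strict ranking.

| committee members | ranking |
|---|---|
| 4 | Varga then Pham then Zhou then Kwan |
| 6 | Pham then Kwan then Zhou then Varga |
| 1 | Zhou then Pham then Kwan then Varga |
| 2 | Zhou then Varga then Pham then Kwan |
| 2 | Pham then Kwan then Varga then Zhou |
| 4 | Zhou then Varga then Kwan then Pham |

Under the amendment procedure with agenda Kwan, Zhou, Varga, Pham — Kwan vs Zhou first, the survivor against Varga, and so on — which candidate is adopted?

Pham

Round 1: Kwan vs Zhou — 8–11, Zhou advances.
Round 2: Zhou vs Varga — 13–6, Zhou advances.
Round 3: Zhou vs Pham — 7–12, Pham advances.
Pham survives the agenda.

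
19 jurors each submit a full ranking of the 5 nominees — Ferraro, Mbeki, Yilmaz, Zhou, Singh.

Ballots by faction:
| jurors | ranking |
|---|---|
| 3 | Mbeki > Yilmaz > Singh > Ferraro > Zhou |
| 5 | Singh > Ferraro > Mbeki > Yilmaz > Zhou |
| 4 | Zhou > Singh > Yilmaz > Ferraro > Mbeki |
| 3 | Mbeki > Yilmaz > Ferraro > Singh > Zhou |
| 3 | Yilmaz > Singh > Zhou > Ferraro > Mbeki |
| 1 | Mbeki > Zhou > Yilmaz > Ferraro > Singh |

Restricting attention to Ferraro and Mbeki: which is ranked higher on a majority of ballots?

Ferraro

Ballots ranking Ferraro above Mbeki: 5 + 4 + 3 = 12.
Ballots ranking Mbeki above Ferraro: 19 − 12 = 7.
Ferraro wins the head-to-head 12–7.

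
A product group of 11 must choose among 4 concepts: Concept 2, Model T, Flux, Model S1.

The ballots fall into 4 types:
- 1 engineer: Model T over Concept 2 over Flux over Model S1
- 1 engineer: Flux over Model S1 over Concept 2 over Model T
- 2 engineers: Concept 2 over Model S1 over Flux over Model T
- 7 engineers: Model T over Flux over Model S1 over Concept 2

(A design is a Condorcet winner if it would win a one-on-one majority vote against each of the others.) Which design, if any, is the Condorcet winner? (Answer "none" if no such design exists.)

Pairwise majorities:
Concept 2–Model T: Model T 8–3.
Concept 2 vs Flux: Flux wins 8–3.
Concept 2 vs Model S1: Model S1 wins 8–3.
Model T vs Flux: Model T wins 8–3.
Model T vs Model S1: Model T wins 8–3.
Flux vs Model S1: Flux wins 9–2.
Model T wins every pairwise contest, so Model T is the Condorcet winner.

Model T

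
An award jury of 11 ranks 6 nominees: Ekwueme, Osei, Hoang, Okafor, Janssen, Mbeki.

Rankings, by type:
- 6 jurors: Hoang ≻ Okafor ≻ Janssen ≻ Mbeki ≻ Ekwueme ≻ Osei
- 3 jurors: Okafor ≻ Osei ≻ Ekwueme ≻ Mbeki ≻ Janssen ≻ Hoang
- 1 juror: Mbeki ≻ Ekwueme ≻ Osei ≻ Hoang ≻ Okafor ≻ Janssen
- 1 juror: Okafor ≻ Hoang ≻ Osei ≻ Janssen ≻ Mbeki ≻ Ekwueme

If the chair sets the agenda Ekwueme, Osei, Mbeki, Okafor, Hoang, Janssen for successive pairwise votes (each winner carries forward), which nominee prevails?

Hoang

Round 1: Ekwueme vs Osei — 7–4, Ekwueme advances.
Round 2: Ekwueme vs Mbeki — 3–8, Mbeki advances.
Round 3: Mbeki vs Okafor — 1–10, Okafor advances.
Round 4: Okafor vs Hoang — 4–7, Hoang advances.
Round 5: Hoang vs Janssen — 8–3, Hoang advances.
Hoang survives the agenda.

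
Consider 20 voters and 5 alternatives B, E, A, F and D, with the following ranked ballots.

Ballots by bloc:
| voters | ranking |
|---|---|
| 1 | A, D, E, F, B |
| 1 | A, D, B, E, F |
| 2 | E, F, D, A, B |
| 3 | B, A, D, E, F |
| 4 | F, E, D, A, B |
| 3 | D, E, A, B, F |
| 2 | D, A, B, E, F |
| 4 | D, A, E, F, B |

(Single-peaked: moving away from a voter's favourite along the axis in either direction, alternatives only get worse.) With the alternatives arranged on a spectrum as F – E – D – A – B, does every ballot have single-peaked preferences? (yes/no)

yes

Axis positions: F=1, E=2, D=3, A=4, B=5.
Bloc 1 (peak A at position 4): ranking walks positions 4-3-2-1-5, expanding outward from the peak — single-peaked.
Bloc 2 (peak A at position 4): ranking walks positions 4-3-5-2-1, expanding outward from the peak — single-peaked.
Bloc 3 (peak E at position 2): ranking walks positions 2-1-3-4-5, expanding outward from the peak — single-peaked.
Bloc 4 (peak B at position 5): ranking walks positions 5-4-3-2-1, expanding outward from the peak — single-peaked.
Bloc 5 (peak F at position 1): ranking walks positions 1-2-3-4-5, expanding outward from the peak — single-peaked.
Bloc 6 (peak D at position 3): ranking walks positions 3-2-4-5-1, expanding outward from the peak — single-peaked.
Bloc 7 (peak D at position 3): ranking walks positions 3-4-5-2-1, expanding outward from the peak — single-peaked.
Bloc 8 (peak D at position 3): ranking walks positions 3-4-2-1-5, expanding outward from the peak — single-peaked.
Every ranking is single-peaked on this axis.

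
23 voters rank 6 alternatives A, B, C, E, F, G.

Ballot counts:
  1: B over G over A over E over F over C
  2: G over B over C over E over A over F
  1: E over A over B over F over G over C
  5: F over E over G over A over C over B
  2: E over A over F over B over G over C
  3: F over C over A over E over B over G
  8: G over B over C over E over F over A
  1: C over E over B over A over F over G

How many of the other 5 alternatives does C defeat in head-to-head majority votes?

C against each rival (23 voters):
C vs A: 14 to 9, C.
C vs B: B wins 14–9.
C–E: C 14–9.
C vs F: F, 12–11.
C vs G: 3+1 = 4 for C, 19 for G — G by 19–4.
C beats A, E; loses to B, F, G — 2 pairwise wins.

2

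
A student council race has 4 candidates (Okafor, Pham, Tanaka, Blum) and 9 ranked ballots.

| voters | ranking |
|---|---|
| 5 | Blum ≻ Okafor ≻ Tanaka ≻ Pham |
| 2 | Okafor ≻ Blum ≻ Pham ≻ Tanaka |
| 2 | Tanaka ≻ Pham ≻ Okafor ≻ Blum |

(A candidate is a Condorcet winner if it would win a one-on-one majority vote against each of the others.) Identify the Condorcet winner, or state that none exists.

Head-to-head results (9 voters):
Okafor vs Pham: Okafor wins 7–2.
Okafor vs Tanaka: Okafor, 7–2.
Okafor–Blum: Blum 5–4.
Pham vs Tanaka: Pham is ranked higher on 2 ballots, Tanaka on 7. Tanaka wins 7–2.
Pham vs Blum: Blum wins 7–2.
Tanaka vs Blum: 2 for Tanaka, 7 for Blum — Blum by 7–2.
Only Blum has no losses; Blum is the Condorcet winner.

Blum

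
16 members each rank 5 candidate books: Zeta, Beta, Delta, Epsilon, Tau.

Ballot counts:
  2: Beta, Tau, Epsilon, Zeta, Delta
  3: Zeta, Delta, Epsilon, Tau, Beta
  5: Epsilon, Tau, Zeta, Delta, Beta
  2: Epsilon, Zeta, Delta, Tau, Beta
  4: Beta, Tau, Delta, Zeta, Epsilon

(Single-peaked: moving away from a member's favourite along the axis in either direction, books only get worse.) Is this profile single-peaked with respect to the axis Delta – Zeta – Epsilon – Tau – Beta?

Axis positions: Delta=1, Zeta=2, Epsilon=3, Tau=4, Beta=5.
Bloc 1 (peak Beta at position 5): ranking walks positions 5-4-3-2-1, expanding outward from the peak — single-peaked.
Bloc 2 (peak Zeta at position 2): ranking walks positions 2-1-3-4-5, expanding outward from the peak — single-peaked.
Bloc 3 (peak Epsilon at position 3): ranking walks positions 3-4-2-1-5, expanding outward from the peak — single-peaked.
Bloc 4 (peak Epsilon at position 3): ranking walks positions 3-2-1-4-5, expanding outward from the peak — single-peaked.
Bloc 5: ranking walks positions 5-4-1-2-3; Delta is ranked above Epsilon even though Epsilon lies between Delta and the peak Beta on the axis — preferences dip and rise again. Not single-peaked.
Bloc 5 violates single-peakedness, so the profile is not single-peaked on this axis.

no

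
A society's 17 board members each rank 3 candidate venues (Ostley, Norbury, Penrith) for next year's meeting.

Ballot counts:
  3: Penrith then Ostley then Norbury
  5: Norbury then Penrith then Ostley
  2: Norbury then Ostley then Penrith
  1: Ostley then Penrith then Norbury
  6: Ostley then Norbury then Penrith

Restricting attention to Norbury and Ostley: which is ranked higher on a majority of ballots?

Ballots ranking Norbury above Ostley: 5 + 2 = 7.
Ballots ranking Ostley above Norbury: 17 − 7 = 10.
Ostley wins the head-to-head 10–7.

Ostley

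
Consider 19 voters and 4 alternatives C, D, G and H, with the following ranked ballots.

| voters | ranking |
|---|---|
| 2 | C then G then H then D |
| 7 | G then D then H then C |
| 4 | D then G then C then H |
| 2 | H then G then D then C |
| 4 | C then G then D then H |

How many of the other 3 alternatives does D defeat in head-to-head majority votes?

D against each rival (19 voters):
D vs C: D wins 13–6.
D vs G: 4 for D, 15 for G — G by 15–4.
D vs H: 15 to 4, D.
D beats C, H; loses to G — 2 pairwise wins.

2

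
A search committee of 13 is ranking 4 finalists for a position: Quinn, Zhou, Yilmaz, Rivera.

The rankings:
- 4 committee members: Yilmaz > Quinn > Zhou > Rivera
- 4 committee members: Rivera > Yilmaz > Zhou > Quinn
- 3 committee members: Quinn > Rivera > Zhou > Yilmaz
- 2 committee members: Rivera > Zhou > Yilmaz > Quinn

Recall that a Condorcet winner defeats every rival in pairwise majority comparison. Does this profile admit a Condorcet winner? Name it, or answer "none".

Check each pair by majority over 13 ballots:
Quinn vs Zhou: Quinn preferred on 4+3 = 7 ballots; Quinn wins 7–6.
Quinn vs Yilmaz: 3 to 10, Yilmaz.
Quinn vs Rivera: Quinn is ranked higher on 4+3 = 7 ballots, Rivera on 6. Quinn wins 7–6.
Zhou vs Yilmaz: 5 to 8, Yilmaz.
Zhou vs Rivera: Zhou is ranked higher on 4 ballots, Rivera on 9. Rivera wins 9–4.
Yilmaz vs Rivera: Yilmaz preferred on 4 ballots; Rivera wins 9–4.
No candidate is unbeaten: Quinn loses to Yilmaz; Zhou loses to Quinn; Yilmaz loses to Rivera; Rivera loses to Quinn. In particular Quinn beats Rivera beats Yilmaz beats Quinn is a majority cycle — no Condorcet winner exists.

none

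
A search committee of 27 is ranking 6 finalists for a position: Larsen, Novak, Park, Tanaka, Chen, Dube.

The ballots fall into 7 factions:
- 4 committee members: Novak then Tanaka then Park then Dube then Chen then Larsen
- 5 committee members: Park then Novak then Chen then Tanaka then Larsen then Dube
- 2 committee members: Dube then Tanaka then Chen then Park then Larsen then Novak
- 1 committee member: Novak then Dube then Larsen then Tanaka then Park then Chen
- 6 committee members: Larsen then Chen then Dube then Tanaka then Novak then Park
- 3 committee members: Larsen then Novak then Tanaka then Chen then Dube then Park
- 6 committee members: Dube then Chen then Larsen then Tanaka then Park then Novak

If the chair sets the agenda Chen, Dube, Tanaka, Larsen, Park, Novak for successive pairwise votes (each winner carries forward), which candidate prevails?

Chen

Round 1: Chen vs Dube — 14–13, Chen advances.
Round 2: Chen vs Tanaka — 17–10, Chen advances.
Round 3: Chen vs Larsen — 17–10, Chen advances.
Round 4: Chen vs Park — 17–10, Chen advances.
Round 5: Chen vs Novak — 14–13, Chen advances.
The agenda winner is Chen.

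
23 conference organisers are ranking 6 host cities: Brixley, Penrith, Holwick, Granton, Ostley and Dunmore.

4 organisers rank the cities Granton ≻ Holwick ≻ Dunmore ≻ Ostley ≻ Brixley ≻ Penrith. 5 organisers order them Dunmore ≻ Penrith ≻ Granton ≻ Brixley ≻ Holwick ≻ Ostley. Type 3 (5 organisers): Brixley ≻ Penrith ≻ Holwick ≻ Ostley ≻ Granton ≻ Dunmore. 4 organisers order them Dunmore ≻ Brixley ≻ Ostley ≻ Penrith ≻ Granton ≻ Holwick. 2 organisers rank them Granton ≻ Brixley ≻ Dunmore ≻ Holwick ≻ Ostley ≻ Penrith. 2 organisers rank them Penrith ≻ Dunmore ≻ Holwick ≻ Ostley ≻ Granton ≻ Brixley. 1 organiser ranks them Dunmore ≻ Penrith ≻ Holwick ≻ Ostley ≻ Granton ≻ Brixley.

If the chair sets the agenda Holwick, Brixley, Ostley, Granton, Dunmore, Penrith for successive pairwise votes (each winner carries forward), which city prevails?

Round 1: Holwick vs Brixley — 7–16, Brixley advances.
Round 2: Brixley vs Ostley — 16–7, Brixley advances.
Round 3: Brixley vs Granton — 9–14, Granton advances.
Round 4: Granton vs Dunmore — 11–12, Dunmore advances.
Round 5: Dunmore vs Penrith — 16–7, Dunmore advances.
The agenda winner is Dunmore.

Dunmore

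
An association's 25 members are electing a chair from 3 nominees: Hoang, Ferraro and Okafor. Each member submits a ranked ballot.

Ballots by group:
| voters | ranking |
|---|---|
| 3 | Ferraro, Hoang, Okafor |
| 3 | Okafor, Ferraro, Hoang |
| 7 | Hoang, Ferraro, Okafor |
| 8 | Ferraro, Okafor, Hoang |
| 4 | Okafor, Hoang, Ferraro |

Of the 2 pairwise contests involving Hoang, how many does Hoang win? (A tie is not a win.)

0

Hoang against each rival (25 voters):
Hoang vs Ferraro: Hoang preferred on 7+4 = 11 ballots; Ferraro wins 14–11.
Hoang–Okafor: Okafor 15–10.
Hoang beats no one; loses to Ferraro, Okafor — 0 pairwise wins.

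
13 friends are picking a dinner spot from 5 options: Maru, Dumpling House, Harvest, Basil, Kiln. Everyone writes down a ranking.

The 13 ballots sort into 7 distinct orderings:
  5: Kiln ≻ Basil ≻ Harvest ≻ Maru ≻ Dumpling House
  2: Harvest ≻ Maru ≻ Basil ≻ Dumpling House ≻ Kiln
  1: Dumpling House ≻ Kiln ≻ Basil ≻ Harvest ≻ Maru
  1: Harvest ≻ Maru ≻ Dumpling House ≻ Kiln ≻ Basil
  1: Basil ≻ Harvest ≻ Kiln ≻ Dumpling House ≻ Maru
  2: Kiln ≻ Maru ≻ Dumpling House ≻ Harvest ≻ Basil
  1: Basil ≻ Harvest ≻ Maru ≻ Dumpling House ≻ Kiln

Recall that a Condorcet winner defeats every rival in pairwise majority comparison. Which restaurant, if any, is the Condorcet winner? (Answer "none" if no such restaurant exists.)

Kiln

Check each pair by majority over 13 ballots:
Maru–Dumpling House: Maru 11–2.
Maru vs Harvest: Harvest wins 11–2.
Maru vs Basil: Basil, 8–5.
Maru–Kiln: Kiln 9–4.
Dumpling House vs Harvest: Dumpling House is ranked higher on 1+2 = 3 ballots, Harvest on 10. Harvest wins 10–3.
Dumpling House–Basil: Basil 9–4.
Dumpling House vs Kiln: Dumpling House is ranked higher on 2+1+1+1 = 5 ballots, Kiln on 8. Kiln wins 8–5.
Harvest vs Basil: Harvest is ranked higher on 2+1+2 = 5 ballots, Basil on 8. Basil wins 8–5.
Harvest vs Kiln: Kiln wins 8–5.
Basil vs Kiln: Kiln wins 9–4.
Kiln defeats every rival head-to-head and is the Condorcet winner.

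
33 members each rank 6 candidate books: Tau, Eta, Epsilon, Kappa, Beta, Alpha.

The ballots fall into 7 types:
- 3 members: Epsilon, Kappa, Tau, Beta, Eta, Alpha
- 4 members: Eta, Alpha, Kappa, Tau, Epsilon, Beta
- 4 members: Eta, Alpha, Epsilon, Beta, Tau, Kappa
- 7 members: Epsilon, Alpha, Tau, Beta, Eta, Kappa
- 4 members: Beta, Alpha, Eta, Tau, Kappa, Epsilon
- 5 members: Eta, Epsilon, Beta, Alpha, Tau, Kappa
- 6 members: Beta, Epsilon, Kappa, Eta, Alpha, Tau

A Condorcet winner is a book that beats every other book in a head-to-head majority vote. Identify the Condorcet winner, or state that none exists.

none

Check each pair by majority over 33 ballots:
Tau vs Eta: Eta wins 23–10.
Tau vs Epsilon: Epsilon wins 25–8.
Tau vs Kappa: Tau wins 20–13.
Tau vs Beta: Beta, 19–14.
Tau vs Alpha: Alpha wins 30–3.
Eta–Epsilon: Eta 17–16.
Eta vs Kappa: Eta, 24–9.
Eta–Beta: Beta 20–13.
Eta vs Alpha: Eta wins 22–11.
Epsilon vs Kappa: Epsilon wins 25–8.
Epsilon vs Beta: Epsilon, 23–10.
Epsilon vs Alpha: Epsilon, 21–12.
Kappa vs Beta: Beta wins 26–7.
Kappa–Alpha: Alpha 24–9.
Beta–Alpha: Beta 18–15.
No book is unbeaten: Tau loses to Eta; Eta loses to Beta; Epsilon loses to Eta; Kappa loses to Tau; Beta loses to Epsilon; Alpha loses to Eta. In particular Eta beats Epsilon beats Beta beats Eta is a majority cycle — no Condorcet winner exists.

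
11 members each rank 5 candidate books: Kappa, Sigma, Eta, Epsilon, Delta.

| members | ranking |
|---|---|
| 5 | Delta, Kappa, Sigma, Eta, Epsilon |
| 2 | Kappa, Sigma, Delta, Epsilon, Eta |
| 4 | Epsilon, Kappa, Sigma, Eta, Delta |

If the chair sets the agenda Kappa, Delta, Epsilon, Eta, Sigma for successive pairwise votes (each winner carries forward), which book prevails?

Kappa

Round 1: Kappa vs Delta — 6–5, Kappa advances.
Round 2: Kappa vs Epsilon — 7–4, Kappa advances.
Round 3: Kappa vs Eta — 11–0, Kappa advances.
Round 4: Kappa vs Sigma — 11–0, Kappa advances.
The agenda winner is Kappa.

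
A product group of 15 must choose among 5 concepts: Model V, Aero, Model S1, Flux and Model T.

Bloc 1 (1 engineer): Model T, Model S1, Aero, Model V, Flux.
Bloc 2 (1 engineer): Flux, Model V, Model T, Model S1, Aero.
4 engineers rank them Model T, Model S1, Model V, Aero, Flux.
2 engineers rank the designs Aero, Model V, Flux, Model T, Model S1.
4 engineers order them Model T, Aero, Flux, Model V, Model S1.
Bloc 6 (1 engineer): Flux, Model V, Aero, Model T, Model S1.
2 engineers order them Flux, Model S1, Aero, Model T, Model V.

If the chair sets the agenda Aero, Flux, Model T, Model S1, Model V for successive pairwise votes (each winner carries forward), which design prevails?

Model T

Round 1: Aero vs Flux — 11–4, Aero advances.
Round 2: Aero vs Model T — 5–10, Model T advances.
Round 3: Model T vs Model S1 — 13–2, Model T advances.
Round 4: Model T vs Model V — 11–4, Model T advances.
Model T survives the agenda.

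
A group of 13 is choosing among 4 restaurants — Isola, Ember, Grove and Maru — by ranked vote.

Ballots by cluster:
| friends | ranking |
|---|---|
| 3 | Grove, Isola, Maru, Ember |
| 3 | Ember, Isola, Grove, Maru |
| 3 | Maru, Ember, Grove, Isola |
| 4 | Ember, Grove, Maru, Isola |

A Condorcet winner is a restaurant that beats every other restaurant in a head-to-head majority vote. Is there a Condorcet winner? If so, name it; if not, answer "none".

Ember

Head-to-head results (13 friends):
Isola vs Ember: Ember, 10–3.
Isola–Grove: Grove 10–3.
Isola vs Maru: Maru wins 7–6.
Ember–Grove: Ember 10–3.
Ember vs Maru: Ember wins 7–6.
Grove vs Maru: Grove wins 10–3.
Ember beats each of Isola, Grove, Maru — Ember is the Condorcet winner.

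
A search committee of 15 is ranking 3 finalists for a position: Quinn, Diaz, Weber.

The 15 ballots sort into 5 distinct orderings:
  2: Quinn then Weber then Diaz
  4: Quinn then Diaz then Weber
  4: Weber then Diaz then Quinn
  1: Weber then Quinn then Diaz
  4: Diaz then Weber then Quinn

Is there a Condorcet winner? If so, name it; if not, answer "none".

Check each pair by majority over 15 ballots:
Quinn vs Diaz: 2+4+1 = 7 for Quinn, 8 for Diaz — Diaz by 8–7.
Quinn vs Weber: 2+4 = 6 for Quinn, 9 for Weber — Weber by 9–6.
Diaz vs Weber: Diaz preferred on 4+4 = 8 ballots; Diaz wins 8–7.
Diaz defeats every rival head-to-head and is the Condorcet winner.

Diaz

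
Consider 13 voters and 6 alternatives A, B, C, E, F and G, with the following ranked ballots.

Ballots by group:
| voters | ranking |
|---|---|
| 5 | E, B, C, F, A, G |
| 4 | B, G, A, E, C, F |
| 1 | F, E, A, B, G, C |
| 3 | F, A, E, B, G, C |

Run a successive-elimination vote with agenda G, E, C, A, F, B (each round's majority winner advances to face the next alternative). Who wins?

B

Round 1: G vs E — 4–9, E advances.
Round 2: E vs C — 13–0, E advances.
Round 3: E vs A — 6–7, A advances.
Round 4: A vs F — 4–9, F advances.
Round 5: F vs B — 4–9, B advances.
The agenda winner is B.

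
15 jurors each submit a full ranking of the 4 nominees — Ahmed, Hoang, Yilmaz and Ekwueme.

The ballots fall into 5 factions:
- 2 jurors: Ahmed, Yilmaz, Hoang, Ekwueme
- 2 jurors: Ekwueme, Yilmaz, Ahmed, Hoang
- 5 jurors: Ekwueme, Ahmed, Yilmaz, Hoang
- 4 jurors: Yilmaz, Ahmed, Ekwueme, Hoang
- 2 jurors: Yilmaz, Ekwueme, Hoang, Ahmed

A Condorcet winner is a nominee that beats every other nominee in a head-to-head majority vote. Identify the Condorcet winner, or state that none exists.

Yilmaz

Check each pair by majority over 15 ballots:
Ahmed vs Hoang: Ahmed preferred on 2+2+5+4 = 13 ballots; Ahmed wins 13–2.
Ahmed vs Yilmaz: 2+5 = 7 for Ahmed, 8 for Yilmaz — Yilmaz by 8–7.
Ahmed vs Ekwueme: 6 to 9, Ekwueme.
Hoang vs Yilmaz: 0 to 15, Yilmaz.
Hoang vs Ekwueme: 2 for Hoang, 13 for Ekwueme — Ekwueme by 13–2.
Yilmaz vs Ekwueme: 2+4+2 = 8 for Yilmaz, 7 for Ekwueme — Yilmaz by 8–7.
Yilmaz beats each of Ahmed, Hoang, Ekwueme — Yilmaz is the Condorcet winner.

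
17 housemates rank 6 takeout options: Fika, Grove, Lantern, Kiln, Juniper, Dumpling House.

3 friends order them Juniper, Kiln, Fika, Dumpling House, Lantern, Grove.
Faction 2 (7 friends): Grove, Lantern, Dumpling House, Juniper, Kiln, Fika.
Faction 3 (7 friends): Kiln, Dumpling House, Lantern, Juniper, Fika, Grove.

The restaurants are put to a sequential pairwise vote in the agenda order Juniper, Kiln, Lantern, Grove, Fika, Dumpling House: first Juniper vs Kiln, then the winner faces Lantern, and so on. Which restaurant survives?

Round 1: Juniper vs Kiln — 10–7, Juniper advances.
Round 2: Juniper vs Lantern — 3–14, Lantern advances.
Round 3: Lantern vs Grove — 10–7, Lantern advances.
Round 4: Lantern vs Fika — 14–3, Lantern advances.
Round 5: Lantern vs Dumpling House — 7–10, Dumpling House advances.
Dumpling House survives the agenda.

Dumpling House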